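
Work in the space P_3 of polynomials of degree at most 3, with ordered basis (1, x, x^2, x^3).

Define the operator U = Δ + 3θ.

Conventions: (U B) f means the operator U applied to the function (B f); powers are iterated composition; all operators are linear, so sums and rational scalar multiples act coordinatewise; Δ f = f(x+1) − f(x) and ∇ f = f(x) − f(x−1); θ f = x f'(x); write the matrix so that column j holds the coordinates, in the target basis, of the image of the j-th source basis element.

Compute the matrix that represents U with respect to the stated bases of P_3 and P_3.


image of 1: 0
image of x: 3x + 1
image of x^2: 6x^2 + 2x + 1
image of x^3: 9x^3 + 3x^2 + 3x + 1
each image's coordinates form column j of the matrix

the matrix is [[0, 1, 1, 1]; [0, 3, 2, 3]; [0, 0, 6, 3]; [0, 0, 0, 9]] (rows listed top to bottom)


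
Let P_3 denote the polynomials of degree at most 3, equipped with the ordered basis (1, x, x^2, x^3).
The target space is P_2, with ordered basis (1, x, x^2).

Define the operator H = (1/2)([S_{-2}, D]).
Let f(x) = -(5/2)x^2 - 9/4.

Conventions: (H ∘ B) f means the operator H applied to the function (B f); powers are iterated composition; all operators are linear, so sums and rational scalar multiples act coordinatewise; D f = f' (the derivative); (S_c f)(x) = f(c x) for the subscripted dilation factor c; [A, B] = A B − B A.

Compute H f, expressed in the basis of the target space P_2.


D f = -5x
S_{-2} D f = 10x
S_{-2} f = -10x^2 - 9/4
D S_{-2} f = -20x
[S_{-2}, D] f = 30x
((1/2)([S_{-2}, D])) f = 15x

g(x) = 15x


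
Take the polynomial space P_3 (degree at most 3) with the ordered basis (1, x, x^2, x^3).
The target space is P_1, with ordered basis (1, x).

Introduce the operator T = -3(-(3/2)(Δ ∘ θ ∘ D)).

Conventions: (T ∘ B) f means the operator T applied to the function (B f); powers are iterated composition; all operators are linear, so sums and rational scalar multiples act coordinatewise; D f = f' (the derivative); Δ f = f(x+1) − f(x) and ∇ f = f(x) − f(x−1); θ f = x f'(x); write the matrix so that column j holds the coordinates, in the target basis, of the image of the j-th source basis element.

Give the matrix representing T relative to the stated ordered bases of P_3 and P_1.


image of 1: 0
image of x: 0
image of x^2: 9
image of x^3: 54x + 27
each image's coordinates form column j of the matrix

the matrix is [[0, 0, 9, 27]; [0, 0, 0, 54]] (rows listed top to bottom)


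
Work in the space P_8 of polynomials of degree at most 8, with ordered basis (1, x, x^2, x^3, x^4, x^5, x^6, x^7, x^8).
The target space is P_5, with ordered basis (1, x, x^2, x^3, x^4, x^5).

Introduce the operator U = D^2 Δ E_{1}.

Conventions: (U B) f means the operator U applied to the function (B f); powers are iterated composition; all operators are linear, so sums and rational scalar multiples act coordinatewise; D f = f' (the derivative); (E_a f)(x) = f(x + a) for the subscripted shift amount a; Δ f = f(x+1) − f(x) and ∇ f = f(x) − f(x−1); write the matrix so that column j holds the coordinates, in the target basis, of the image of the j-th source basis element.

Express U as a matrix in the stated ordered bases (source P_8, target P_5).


image of 1: 0
image of x: 0
image of x^2: 0
image of x^3: 6
image of x^4: 24x + 36
image of x^5: 60x^2 + 180x + 140
image of x^6: 120x^3 + 540x^2 + 840x + 450
image of x^7: 210x^4 + 1260x^3 + 2940x^2 + 3150x + 1302
image of x^8: 336x^5 + 2520x^4 + 7840x^3 + 12600x^2 + 10416x + 3528
each image's coordinates form column j of the matrix

the matrix is [[0, 0, 0, 6, 36, 140, 450, 1302, 3528]; [0, 0, 0, 0, 24, 180, 840, 3150, 10416]; [0, 0, 0, 0, 0, 60, 540, 2940, 12600]; [0, 0, 0, 0, 0, 0, 120, 1260, 7840]; [0, 0, 0, 0, 0, 0, 0, 210, 2520]; [0, 0, 0, 0, 0, 0, 0, 0, 336]] (rows listed top to bottom)


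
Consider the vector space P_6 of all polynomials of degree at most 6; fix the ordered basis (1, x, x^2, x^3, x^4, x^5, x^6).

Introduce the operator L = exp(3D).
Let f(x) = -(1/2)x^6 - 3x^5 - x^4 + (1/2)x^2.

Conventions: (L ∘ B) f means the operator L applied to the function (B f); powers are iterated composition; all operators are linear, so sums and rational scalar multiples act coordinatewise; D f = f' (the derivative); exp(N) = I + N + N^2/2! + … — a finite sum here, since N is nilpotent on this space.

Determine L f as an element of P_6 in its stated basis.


order-1 term: -9x^5 - 45x^4 - 12x^3 + 3x
order-2 term: -(135/2)x^4 - 270x^3 - 54x^2 + 9/2
order-3 term: -270x^3 - 810x^2 - 108x
order-4 term: -(1215/2)x^2 - 1215x - 81
order-5 term: -729x - 729
order-6 term: -729/2
the series for exp(3D) f terminates at order 6
exp(3D) f = -(1/2)x^6 - 12x^5 - (227/2)x^4 - 552x^3 - 1471x^2 - 2049x - 1170

the image equals g(x) = -(1/2)x^6 - 12x^5 - (227/2)x^4 - 552x^3 - 1471x^2 - 2049x - 1170


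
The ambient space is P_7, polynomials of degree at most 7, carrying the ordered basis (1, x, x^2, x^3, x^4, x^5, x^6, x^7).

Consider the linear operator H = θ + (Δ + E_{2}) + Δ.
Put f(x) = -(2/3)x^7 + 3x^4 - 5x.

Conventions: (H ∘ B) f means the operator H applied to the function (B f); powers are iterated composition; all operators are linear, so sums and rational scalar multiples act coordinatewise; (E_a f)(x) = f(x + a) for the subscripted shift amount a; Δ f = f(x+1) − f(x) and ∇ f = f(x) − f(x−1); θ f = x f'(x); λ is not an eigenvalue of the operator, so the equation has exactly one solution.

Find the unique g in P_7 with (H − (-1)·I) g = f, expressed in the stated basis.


the image equals g(x) = -(2/27)x^7 + (7/27)x^6 + (4/9)x^5 - (89/162)x^4 - (1868/405)x^3 + (458/135)x^2 + (5747/1215)x - 1423/486

write g with unknown coordinates in the stated basis and equate coefficients in (H − (-1)·I) g = f
solving from the highest basis element down gives g = -(2/27)x^7 + (7/27)x^6 + (4/9)x^5 - (89/162)x^4 - (1868/405)x^3 + (458/135)x^2 + (5747/1215)x - 1423/486
check: H g = -(16/27)x^7 - (7/27)x^6 - (4/9)x^5 + (575/162)x^4 + (1868/405)x^3 - (458/135)x^2 - (11822/1215)x + 1423/486
so H g − (-1)·g = -(2/3)x^7 + 3x^4 - 5x = f ✓


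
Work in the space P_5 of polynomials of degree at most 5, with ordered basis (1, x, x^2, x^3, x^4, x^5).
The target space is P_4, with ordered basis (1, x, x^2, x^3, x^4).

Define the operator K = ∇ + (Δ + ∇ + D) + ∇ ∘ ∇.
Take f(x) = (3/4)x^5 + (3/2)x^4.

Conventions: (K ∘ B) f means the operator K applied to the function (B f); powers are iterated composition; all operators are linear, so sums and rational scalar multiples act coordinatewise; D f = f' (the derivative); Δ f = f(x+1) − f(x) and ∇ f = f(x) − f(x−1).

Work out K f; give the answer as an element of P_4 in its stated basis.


the result is g(x) = 15x^4 + (63/2)x^3 - (27/2)x^2 + (123/4)x - 3/4

∇ f = (15/4)x^4 - (3/2)x^3 - (3/2)x^2 + (9/4)x - 3/4
Δ f = (15/4)x^4 + (27/2)x^3 + (33/2)x^2 + (39/4)x + 9/4
∇ f = (15/4)x^4 - (3/2)x^3 - (3/2)x^2 + (9/4)x - 3/4
D f = (15/4)x^4 + 6x^3
(Δ + ∇ + D) f = (45/4)x^4 + 18x^3 + 15x^2 + 12x + 3/2
∇ f = (15/4)x^4 - (3/2)x^3 - (3/2)x^2 + (9/4)x - 3/4
∇ ∇ f = 15x^3 - 27x^2 + (33/2)x - 3/2
(∇ + (Δ + ∇ + D) + ∇ ∘ ∇) f = 15x^4 + (63/2)x^3 - (27/2)x^2 + (123/4)x - 3/4


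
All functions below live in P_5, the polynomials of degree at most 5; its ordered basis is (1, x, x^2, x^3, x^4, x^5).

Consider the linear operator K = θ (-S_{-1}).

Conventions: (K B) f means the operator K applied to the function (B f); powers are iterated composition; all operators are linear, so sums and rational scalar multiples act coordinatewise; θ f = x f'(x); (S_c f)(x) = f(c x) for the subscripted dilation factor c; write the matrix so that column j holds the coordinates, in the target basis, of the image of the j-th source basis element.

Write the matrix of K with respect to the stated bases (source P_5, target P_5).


the matrix is [[0, 0, 0, 0, 0, 0]; [0, 1, 0, 0, 0, 0]; [0, 0, -2, 0, 0, 0]; [0, 0, 0, 3, 0, 0]; [0, 0, 0, 0, -4, 0]; [0, 0, 0, 0, 0, 5]] (rows listed top to bottom)

image of 1: 0
image of x: x
image of x^2: -2x^2
image of x^3: 3x^3
image of x^4: -4x^4
image of x^5: 5x^5
each image's coordinates form column j of the matrix


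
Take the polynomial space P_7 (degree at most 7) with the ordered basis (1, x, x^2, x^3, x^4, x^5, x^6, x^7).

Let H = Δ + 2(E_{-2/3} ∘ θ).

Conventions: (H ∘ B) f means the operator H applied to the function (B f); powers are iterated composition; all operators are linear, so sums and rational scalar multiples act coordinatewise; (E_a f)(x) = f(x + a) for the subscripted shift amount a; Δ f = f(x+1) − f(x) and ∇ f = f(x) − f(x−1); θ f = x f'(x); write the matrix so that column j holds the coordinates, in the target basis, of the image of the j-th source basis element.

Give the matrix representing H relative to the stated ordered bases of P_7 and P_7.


image of 1: 0
image of x: 2x - 1/3
image of x^2: 4x^2 - (10/3)x + 25/9
image of x^3: 6x^3 - 9x^2 + 11x - 7/9
image of x^4: 8x^4 - (52/3)x^3 + (82/3)x^2 - (148/27)x + 209/81
image of x^5: 10x^5 - (85/3)x^4 + (490/9)x^3 - (530/27)x^2 + (1205/81)x - 77/243
image of x^6: 12x^6 - 42x^5 + 95x^4 - (460/9)x^3 + (455/9)x^2 - (94/27)x + 499/243
image of x^7: 14x^7 - (175/3)x^6 + (455/3)x^5 - (2975/27)x^4 + (10675/81)x^3 - (1435/81)x^2 + (11375/729)x + 395/2187
each image's coordinates form column j of the matrix

the matrix is [[0, -1/3, 25/9, -7/9, 209/81, -77/243, 499/243, 395/2187]; [0, 2, -10/3, 11, -148/27, 1205/81, -94/27, 11375/729]; [0, 0, 4, -9, 82/3, -530/27, 455/9, -1435/81]; [0, 0, 0, 6, -52/3, 490/9, -460/9, 10675/81]; [0, 0, 0, 0, 8, -85/3, 95, -2975/27]; [0, 0, 0, 0, 0, 10, -42, 455/3]; [0, 0, 0, 0, 0, 0, 12, -175/3]; [0, 0, 0, 0, 0, 0, 0, 14]] (rows listed top to bottom)


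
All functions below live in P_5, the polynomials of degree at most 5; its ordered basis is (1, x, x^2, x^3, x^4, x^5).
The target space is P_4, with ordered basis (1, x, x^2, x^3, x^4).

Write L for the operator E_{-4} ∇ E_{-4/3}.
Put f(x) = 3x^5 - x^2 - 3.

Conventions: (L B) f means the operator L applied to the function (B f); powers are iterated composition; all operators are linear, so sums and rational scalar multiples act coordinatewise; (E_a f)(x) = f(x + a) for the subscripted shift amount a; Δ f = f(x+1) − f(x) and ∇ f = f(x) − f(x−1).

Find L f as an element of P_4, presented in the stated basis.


the result is g(x) = 15x^4 - 350x^3 + 3070x^2 - (107993/9)x + 476156/27

E_{-4/3} f = 3x^5 - 20x^4 + (160/3)x^3 - (649/9)x^2 + (1352/27)x - 1411/81
∇ E_{-4/3} f = 15x^4 - 110x^3 + 310x^2 - (3593/9)x + 5360/27
E_{-4} ∇ E_{-4/3} f = 15x^4 - 350x^3 + 3070x^2 - (107993/9)x + 476156/27


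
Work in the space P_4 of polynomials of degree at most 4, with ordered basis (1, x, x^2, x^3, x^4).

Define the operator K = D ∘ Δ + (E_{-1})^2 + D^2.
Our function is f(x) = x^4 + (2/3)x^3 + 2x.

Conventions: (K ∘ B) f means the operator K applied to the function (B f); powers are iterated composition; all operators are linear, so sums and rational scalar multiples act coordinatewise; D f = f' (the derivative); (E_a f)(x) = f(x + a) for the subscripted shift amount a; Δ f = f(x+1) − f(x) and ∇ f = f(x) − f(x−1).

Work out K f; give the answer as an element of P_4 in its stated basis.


the image equals g(x) = x^4 - (22/3)x^3 + 44x^2 - 2x + 38/3

Δ f = 4x^3 + 8x^2 + 6x + 11/3
D Δ f = 12x^2 + 16x + 6
E_{-1} f = x^4 - (10/3)x^3 + 4x^2 - 5/3
E_{-1} E_{-1} f = x^4 - (22/3)x^3 + 20x^2 - 22x + 20/3
D f = 4x^3 + 2x^2 + 2
D D f = 12x^2 + 4x
(D ∘ Δ + (E_{-1})^2 + D^2) f = x^4 - (22/3)x^3 + 44x^2 - 2x + 38/3


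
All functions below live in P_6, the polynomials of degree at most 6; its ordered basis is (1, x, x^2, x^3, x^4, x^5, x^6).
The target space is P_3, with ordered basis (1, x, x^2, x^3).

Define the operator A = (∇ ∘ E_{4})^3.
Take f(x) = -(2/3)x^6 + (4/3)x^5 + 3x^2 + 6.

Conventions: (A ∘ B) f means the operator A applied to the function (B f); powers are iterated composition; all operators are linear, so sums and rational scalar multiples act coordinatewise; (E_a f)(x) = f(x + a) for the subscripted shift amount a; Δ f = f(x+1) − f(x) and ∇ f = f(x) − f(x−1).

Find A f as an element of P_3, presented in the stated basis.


E_{4} f = -(2/3)x^6 - (44/3)x^5 - (400/3)x^4 - 640x^3 - (5111/3)x^2 - (7096/3)x - 3934/3
∇ E_{4} f = -4x^5 - (190/3)x^4 - 400x^3 - (3770/3)x^2 - (5854/3)x - 3547/3
E_{4} (∇ ∘ E_{4}) f = -4x^5 - (430/3)x^4 - (6160/3)x^3 - (44090/3)x^2 - 52538x - 225011/3
∇ E_{4} (∇ ∘ E_{4}) f = -20x^4 - (1600/3)x^3 - 5340x^2 - (71360/3)x - 119266/3
E_{4} (∇ ∘ E_{4}) (∇ ∘ E_{4}) f = -20x^4 - (2560/3)x^3 - 13660x^2 - (291680/3)x - 778786/3
∇ E_{4} (∇ ∘ E_{4}) (∇ ∘ E_{4}) f = -80x^3 - 2440x^2 - 24840x - 84400

the result is g(x) = -80x^3 - 2440x^2 - 24840x - 84400


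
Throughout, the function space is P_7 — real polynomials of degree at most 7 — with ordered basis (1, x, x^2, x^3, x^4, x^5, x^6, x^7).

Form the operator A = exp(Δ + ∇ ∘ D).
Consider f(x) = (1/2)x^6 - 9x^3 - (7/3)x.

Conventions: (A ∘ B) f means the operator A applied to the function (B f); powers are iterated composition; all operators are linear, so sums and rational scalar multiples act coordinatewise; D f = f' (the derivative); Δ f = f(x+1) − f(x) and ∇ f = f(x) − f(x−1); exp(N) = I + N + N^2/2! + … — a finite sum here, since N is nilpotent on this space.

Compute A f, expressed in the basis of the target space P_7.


g(x) = (1/2)x^6 + 3x^5 + 30x^4 + 71x^3 + (591/2)x^2 + (632/3)x + 1891/6

order-1 term: 3x^5 + (45/2)x^4 - 20x^3 + (21/2)x^2 - 93x + 115/6
order-2 term: (15/2)x^4 + 90x^3 + (285/2)x^2 - 132x + 79/2
order-3 term: 10x^3 + 135x^2 + 345x + 51
order-4 term: (15/2)x^2 + 90x + 365/2
order-5 term: 3x + 45/2
order-6 term: 1/2
the series for exp(Δ + ∇ ∘ D) f terminates at order 6
exp(Δ + ∇ ∘ D) f = (1/2)x^6 + 3x^5 + 30x^4 + 71x^3 + (591/2)x^2 + (632/3)x + 1891/6


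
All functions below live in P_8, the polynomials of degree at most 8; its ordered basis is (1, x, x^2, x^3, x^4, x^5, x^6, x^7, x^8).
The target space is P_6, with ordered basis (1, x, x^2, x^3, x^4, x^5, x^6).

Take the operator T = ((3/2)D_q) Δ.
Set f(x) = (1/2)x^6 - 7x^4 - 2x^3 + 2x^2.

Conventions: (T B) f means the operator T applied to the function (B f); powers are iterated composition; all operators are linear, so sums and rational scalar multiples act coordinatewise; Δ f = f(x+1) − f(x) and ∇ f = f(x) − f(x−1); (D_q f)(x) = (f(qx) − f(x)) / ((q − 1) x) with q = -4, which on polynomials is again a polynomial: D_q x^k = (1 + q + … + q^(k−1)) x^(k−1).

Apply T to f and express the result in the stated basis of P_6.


Δ f = 3x^5 + (15/2)x^4 - 18x^3 - (81/2)x^2 - 27x - 13/2
D_q Δ f = 615x^4 - (765/2)x^3 - 234x^2 + (243/2)x - 27
((3/2)D_q) Δ f = (1845/2)x^4 - (2295/4)x^3 - 351x^2 + (729/4)x - 81/2

g(x) = (1845/2)x^4 - (2295/4)x^3 - 351x^2 + (729/4)x - 81/2


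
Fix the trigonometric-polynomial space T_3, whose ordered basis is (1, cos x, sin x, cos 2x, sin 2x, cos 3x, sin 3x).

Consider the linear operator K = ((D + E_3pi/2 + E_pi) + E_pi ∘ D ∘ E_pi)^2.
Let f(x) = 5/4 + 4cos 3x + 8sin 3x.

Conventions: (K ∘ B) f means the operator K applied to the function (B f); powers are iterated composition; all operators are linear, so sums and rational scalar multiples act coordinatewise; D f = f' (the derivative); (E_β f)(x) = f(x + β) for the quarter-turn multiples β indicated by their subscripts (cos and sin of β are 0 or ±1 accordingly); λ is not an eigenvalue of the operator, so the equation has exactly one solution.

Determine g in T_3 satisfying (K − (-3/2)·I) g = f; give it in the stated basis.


write g with unknown coordinates in the stated basis and equate coefficients in (K − (-3/2)·I) g = f
solving from the highest basis element down gives g = 5/22 - (296/9433)cos 3x - (1712/9433)sin 3x
check: K g = 10/11 + (38176/9433)cos 3x + (78032/9433)sin 3x
so K g − (-3/2)·g = 5/4 + 4cos 3x + 8sin 3x = f ✓

the result is g(x) = 5/22 - (296/9433)cos 3x - (1712/9433)sin 3x


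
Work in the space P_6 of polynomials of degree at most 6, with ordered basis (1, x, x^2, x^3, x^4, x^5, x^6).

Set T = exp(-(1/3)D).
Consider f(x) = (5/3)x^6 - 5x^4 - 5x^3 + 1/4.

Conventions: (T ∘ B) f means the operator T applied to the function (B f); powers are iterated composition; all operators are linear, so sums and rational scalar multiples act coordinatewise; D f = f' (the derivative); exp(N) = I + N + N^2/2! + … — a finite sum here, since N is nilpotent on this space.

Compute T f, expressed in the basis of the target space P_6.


order-1 term: -(10/3)x^5 + (20/3)x^3 + 5x^2
order-2 term: (25/9)x^4 - (10/3)x^2 - (5/3)x
order-3 term: -(100/81)x^3 + (20/27)x + 5/27
order-4 term: (25/81)x^2 - 5/81
order-5 term: -(10/243)x
order-6 term: 5/2187
the series for exp(-(1/3)D) f terminates at order 6
exp(-(1/3)D) f = (5/3)x^6 - (10/3)x^5 - (20/9)x^4 + (35/81)x^3 + (160/81)x^2 - (235/243)x + 3287/8748

the image equals g(x) = (5/3)x^6 - (10/3)x^5 - (20/9)x^4 + (35/81)x^3 + (160/81)x^2 - (235/243)x + 3287/8748


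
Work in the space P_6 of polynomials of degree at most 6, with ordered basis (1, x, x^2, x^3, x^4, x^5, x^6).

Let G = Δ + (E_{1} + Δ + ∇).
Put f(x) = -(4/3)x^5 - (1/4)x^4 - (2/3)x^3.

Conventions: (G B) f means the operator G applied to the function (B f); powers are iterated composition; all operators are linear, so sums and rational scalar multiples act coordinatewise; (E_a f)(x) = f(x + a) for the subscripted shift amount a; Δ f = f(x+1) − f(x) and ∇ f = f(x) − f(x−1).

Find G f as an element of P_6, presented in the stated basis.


the result is g(x) = -(4/3)x^5 - (323/12)x^4 - (94/3)x^3 - (193/3)x^2 - (64/3)x - 17/2

Δ f = -(20/3)x^4 - (43/3)x^3 - (101/6)x^2 - (29/3)x - 9/4
E_{1} f = -(4/3)x^5 - (83/12)x^4 - 15x^3 - (101/6)x^2 - (29/3)x - 9/4
Δ f = -(20/3)x^4 - (43/3)x^3 - (101/6)x^2 - (29/3)x - 9/4
∇ f = -(20/3)x^4 + (37/3)x^3 - (83/6)x^2 + (23/3)x - 7/4
(E_{1} + Δ + ∇) f = -(4/3)x^5 - (81/4)x^4 - 17x^3 - (95/2)x^2 - (35/3)x - 25/4
(Δ + (E_{1} + Δ + ∇)) f = -(4/3)x^5 - (323/12)x^4 - (94/3)x^3 - (193/3)x^2 - (64/3)x - 17/2


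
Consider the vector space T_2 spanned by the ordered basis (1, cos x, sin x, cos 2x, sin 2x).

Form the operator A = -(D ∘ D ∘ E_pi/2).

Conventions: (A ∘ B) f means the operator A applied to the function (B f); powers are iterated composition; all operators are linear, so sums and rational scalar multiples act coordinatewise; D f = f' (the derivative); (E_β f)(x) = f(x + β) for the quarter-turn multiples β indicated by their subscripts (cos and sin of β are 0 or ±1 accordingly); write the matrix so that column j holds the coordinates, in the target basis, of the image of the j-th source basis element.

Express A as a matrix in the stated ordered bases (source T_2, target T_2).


image of 1: 0
image of cos x: -sin x
image of sin x: cos x
image of cos 2x: -4cos 2x
image of sin 2x: -4sin 2x
each image's coordinates form column j of the matrix

the matrix is [[0, 0, 0, 0, 0]; [0, 0, 1, 0, 0]; [0, -1, 0, 0, 0]; [0, 0, 0, -4, 0]; [0, 0, 0, 0, -4]] (rows listed top to bottom)


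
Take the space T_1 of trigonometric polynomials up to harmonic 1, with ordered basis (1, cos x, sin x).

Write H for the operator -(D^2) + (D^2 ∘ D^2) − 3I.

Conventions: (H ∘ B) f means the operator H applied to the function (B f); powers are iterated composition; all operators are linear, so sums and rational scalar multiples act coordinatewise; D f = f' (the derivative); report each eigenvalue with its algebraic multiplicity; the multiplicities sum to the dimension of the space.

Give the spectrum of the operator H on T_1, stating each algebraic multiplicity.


image of 1: -3
image of cos x: -cos x
image of sin x: -sin x
the matrix is diagonal; its diagonal is (-3, -1, -1)
for a triangular matrix the eigenvalues are the diagonal entries, with algebraic multiplicity their repetition count

λ = -3 (multiplicity 1), λ = -1 (multiplicity 2)


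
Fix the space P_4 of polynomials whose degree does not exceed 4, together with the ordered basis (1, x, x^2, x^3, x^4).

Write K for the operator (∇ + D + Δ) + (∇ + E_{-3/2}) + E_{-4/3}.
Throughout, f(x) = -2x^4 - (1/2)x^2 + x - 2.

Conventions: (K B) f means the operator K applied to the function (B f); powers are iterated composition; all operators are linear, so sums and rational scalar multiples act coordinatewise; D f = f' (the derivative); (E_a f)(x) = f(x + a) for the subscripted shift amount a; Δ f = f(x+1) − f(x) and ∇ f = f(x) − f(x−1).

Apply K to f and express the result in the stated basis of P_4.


the image equals g(x) = -4x^4 - (28/3)x^3 - (112/3)x^2 + (1231/54)x - 6089/324

∇ f = -8x^3 + 12x^2 - 9x + 7/2
D f = -8x^3 - x + 1
Δ f = -8x^3 - 12x^2 - 9x - 3/2
(∇ + D + Δ) f = -24x^3 - 19x + 3
∇ f = -8x^3 + 12x^2 - 9x + 7/2
E_{-3/2} f = -2x^4 + 12x^3 - (55/2)x^2 + (59/2)x - 59/4
(∇ + E_{-3/2}) f = -2x^4 + 4x^3 - (31/2)x^2 + (41/2)x - 45/4
E_{-4/3} f = -2x^4 + (32/3)x^3 - (131/6)x^2 + (575/27)x - 854/81
((∇ + D + Δ) + (∇ + E_{-3/2}) + E_{-4/3}) f = -4x^4 - (28/3)x^3 - (112/3)x^2 + (1231/54)x - 6089/324


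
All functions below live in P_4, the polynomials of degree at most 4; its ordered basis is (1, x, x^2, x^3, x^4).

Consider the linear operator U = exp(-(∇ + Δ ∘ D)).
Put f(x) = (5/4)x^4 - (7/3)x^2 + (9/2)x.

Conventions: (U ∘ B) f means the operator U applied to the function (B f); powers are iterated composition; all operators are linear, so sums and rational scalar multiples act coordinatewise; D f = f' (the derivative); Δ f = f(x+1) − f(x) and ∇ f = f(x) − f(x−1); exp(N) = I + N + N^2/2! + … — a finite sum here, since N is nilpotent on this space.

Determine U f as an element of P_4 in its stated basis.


the result is g(x) = (5/4)x^4 - 5x^3 - (7/3)x^2 - (5/6)x + 37/4

order-1 term: -5x^3 - (15/2)x^2 - (46/3)x - 71/12
order-2 term: (15/2)x^2 + 15x + 257/12
order-3 term: -5x - 15/2
order-4 term: 5/4
the series for exp(-(∇ + Δ ∘ D)) f terminates at order 4
exp(-(∇ + Δ ∘ D)) f = (5/4)x^4 - 5x^3 - (7/3)x^2 - (5/6)x + 37/4


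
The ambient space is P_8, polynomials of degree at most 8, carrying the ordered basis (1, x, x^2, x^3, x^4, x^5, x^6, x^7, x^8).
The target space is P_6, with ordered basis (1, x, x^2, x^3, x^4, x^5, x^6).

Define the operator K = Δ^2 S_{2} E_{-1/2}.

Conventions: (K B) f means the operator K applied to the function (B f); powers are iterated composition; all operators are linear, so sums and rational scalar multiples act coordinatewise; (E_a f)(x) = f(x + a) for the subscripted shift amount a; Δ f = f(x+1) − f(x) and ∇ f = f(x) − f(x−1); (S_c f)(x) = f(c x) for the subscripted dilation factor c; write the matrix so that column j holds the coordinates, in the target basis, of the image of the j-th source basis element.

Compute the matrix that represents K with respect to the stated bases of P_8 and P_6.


image of 1: 0
image of x: 0
image of x^2: 8
image of x^3: 48x + 36
image of x^4: 192x^2 + 288x + 140
image of x^5: 640x^3 + 1440x^2 + 1400x + 510
image of x^6: 1920x^4 + 5760x^3 + 8400x^2 + 6120x + 3631/2
image of x^7: 5376x^5 + 20160x^4 + 39200x^3 + 42840x^2 + 25417x + 25599/4
image of x^8: 14336x^6 + 64512x^5 + 156800x^4 + 228480x^3 + 203336x^2 + 102396x + 44935/2
each image's coordinates form column j of the matrix

the matrix is [[0, 0, 8, 36, 140, 510, 3631/2, 25599/4, 44935/2]; [0, 0, 0, 48, 288, 1400, 6120, 25417, 102396]; [0, 0, 0, 0, 192, 1440, 8400, 42840, 203336]; [0, 0, 0, 0, 0, 640, 5760, 39200, 228480]; [0, 0, 0, 0, 0, 0, 1920, 20160, 156800]; [0, 0, 0, 0, 0, 0, 0, 5376, 64512]; [0, 0, 0, 0, 0, 0, 0, 0, 14336]] (rows listed top to bottom)


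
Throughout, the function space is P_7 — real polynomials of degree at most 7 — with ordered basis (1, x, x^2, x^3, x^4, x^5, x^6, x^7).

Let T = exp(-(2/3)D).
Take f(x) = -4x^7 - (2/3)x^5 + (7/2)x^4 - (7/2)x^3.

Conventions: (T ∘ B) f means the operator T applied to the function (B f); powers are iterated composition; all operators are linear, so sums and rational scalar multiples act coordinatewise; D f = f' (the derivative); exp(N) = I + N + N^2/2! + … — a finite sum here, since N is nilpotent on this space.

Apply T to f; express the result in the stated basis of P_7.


order-1 term: (56/3)x^6 + (20/9)x^4 - (28/3)x^3 + 7x^2
order-2 term: -(112/3)x^5 - (80/27)x^3 + (28/3)x^2 - (14/3)x
order-3 term: (1120/27)x^4 + (160/81)x^2 - (112/27)x + 28/27
order-4 term: -(2240/81)x^3 - (160/243)x + 56/81
order-5 term: (896/81)x^2 + 64/729
order-6 term: -(1792/729)x
order-7 term: 512/2187
the series for exp(-(2/3)D) f terminates at order 7
exp(-(2/3)D) f = -4x^7 + (56/3)x^6 - 38x^5 + (2549/54)x^4 - (7039/162)x^3 + (793/27)x^2 - (8698/729)x + 4484/2187

the image equals g(x) = -4x^7 + (56/3)x^6 - 38x^5 + (2549/54)x^4 - (7039/162)x^3 + (793/27)x^2 - (8698/729)x + 4484/2187


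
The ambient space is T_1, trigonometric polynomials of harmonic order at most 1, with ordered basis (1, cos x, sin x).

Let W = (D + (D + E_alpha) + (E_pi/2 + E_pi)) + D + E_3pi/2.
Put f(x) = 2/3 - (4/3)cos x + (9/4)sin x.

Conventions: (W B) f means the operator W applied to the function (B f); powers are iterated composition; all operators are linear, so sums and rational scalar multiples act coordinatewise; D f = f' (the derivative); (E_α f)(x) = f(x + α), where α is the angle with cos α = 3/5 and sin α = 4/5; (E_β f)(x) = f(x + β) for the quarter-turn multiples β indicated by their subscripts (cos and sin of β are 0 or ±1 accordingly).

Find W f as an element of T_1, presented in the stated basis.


D f = (9/4)cos x + (4/3)sin x
D f = (9/4)cos x + (4/3)sin x
E_alpha f = 2/3 + cos x + (29/12)sin x
(D + E_alpha) f = 2/3 + (13/4)cos x + (15/4)sin x
E_pi/2 f = 2/3 + (9/4)cos x + (4/3)sin x
E_pi f = 2/3 + (4/3)cos x - (9/4)sin x
(E_pi/2 + E_pi) f = 4/3 + (43/12)cos x - (11/12)sin x
(D + (D + E_alpha) + (E_pi/2 + E_pi)) f = 2 + (109/12)cos x + (25/6)sin x
D f = (9/4)cos x + (4/3)sin x
E_3pi/2 f = 2/3 - (9/4)cos x - (4/3)sin x
((D + (D + E_alpha) + (E_pi/2 + E_pi)) + D + E_3pi/2) f = 8/3 + (109/12)cos x + (25/6)sin x

the image equals g(x) = 8/3 + (109/12)cos x + (25/6)sin x


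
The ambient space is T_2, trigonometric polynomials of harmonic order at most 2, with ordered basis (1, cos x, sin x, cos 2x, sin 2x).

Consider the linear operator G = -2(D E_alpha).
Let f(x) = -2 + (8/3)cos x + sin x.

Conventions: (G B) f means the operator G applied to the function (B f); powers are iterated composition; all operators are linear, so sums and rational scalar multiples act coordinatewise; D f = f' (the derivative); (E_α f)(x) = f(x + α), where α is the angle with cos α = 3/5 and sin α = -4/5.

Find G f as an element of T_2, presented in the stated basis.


E_alpha f = -2 + (4/5)cos x + (41/15)sin x
D E_alpha f = (41/15)cos x - (4/5)sin x
(-2(D E_alpha)) f = -(82/15)cos x + (8/5)sin x

the result is g(x) = -(82/15)cos x + (8/5)sin x


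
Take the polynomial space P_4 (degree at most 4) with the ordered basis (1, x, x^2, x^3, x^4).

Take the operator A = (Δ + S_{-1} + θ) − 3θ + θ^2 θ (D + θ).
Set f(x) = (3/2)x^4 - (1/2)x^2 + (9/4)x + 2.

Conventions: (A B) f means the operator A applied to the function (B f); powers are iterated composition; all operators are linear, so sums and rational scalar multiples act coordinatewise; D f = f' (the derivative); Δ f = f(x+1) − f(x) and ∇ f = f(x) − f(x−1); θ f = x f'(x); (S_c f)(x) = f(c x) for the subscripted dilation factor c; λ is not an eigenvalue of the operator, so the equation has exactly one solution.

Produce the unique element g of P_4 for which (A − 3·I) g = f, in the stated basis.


g(x) = (1/164)x^4 - (28/2911)x^3 - (403/14555)x^2 - (137703/291100)x - 182247/145550

write g with unknown coordinates in the stated basis and equate coefficients in (A − 3·I) g = f
solving from the highest basis element down gives g = (1/164)x^4 - (28/2911)x^3 - (403/14555)x^2 - (137703/291100)x - 182247/145550
check: A g = (249/164)x^4 - (84/2911)x^3 - (16973/29110)x^2 + (120933/145550)x - 255641/145550
so A g − 3·g = (3/2)x^4 - (1/2)x^2 + (9/4)x + 2 = f ✓


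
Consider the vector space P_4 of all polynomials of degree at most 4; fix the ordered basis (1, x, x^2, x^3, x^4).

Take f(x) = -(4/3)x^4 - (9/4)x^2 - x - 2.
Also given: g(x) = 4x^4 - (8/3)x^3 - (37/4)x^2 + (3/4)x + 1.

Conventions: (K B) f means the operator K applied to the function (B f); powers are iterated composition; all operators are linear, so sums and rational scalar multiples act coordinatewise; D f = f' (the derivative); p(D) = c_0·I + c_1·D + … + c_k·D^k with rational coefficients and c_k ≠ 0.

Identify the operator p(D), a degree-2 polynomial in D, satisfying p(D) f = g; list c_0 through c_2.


D^0 f = -(4/3)x^4 - (9/4)x^2 - x - 2
D^1 f = -(16/3)x^3 - (9/2)x - 1
D^2 f = -16x^2 - 9/2
matching coefficients of g against c_0 f + c_1 Df + … from the top degree down determines the c_i
solution: c_0 = -3, c_1 = 1/2, c_2 = 1

p(D) = -3·I + (1/2)·D + D^2, i.e. c_0 = -3, c_1 = 1/2, c_2 = 1


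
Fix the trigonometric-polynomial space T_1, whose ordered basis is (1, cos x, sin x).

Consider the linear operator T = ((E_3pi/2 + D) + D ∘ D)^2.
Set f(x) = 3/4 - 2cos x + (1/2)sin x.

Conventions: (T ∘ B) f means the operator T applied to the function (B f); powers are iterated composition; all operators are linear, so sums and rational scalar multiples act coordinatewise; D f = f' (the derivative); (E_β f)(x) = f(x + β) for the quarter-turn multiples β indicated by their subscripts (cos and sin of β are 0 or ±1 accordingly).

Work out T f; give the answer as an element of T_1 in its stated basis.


the image equals g(x) = 3/4 - 2cos x + (1/2)sin x

E_3pi/2 f = 3/4 - (1/2)cos x - 2sin x
D f = (1/2)cos x + 2sin x
(E_3pi/2 + D) f = 3/4
D f = (1/2)cos x + 2sin x
D D f = 2cos x - (1/2)sin x
((E_3pi/2 + D) + D ∘ D) f = 3/4 + 2cos x - (1/2)sin x
E_3pi/2 ((E_3pi/2 + D) + D ∘ D) f = 3/4 + (1/2)cos x + 2sin x
D ((E_3pi/2 + D) + D ∘ D) f = -(1/2)cos x - 2sin x
(E_3pi/2 + D) ((E_3pi/2 + D) + D ∘ D) f = 3/4
D ((E_3pi/2 + D) + D ∘ D) f = -(1/2)cos x - 2sin x
D D ((E_3pi/2 + D) + D ∘ D) f = -2cos x + (1/2)sin x
((E_3pi/2 + D) + D ∘ D) ((E_3pi/2 + D) + D ∘ D) f = 3/4 - 2cos x + (1/2)sin x


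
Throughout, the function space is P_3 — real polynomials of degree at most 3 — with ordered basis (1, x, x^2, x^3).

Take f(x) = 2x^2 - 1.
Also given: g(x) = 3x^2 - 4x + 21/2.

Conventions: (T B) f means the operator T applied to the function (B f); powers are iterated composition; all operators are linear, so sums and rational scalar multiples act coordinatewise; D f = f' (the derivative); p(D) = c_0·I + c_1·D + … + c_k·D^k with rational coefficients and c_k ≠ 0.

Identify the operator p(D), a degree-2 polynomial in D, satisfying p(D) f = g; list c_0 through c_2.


D^0 f = 2x^2 - 1
D^1 f = 4x
D^2 f = 4
matching coefficients of g against c_0 f + c_1 Df + … from the top degree down determines the c_i
solution: c_0 = 3/2, c_1 = -1, c_2 = 3

c_0 = 3/2, c_1 = -1, c_2 = 3


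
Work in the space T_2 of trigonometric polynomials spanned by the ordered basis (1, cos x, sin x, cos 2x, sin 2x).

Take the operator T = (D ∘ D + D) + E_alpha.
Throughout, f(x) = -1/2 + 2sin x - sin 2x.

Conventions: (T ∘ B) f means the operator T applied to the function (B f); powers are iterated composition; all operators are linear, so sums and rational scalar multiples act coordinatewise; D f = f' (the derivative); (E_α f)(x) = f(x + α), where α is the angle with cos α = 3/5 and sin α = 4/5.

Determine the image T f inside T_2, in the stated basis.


D f = 2cos x - 2cos 2x
D D f = -2sin x + 4sin 2x
D f = 2cos x - 2cos 2x
(D ∘ D + D) f = 2cos x - 2sin x - 2cos 2x + 4sin 2x
E_alpha f = -1/2 + (8/5)cos x + (6/5)sin x - (24/25)cos 2x + (7/25)sin 2x
((D ∘ D + D) + E_alpha) f = -1/2 + (18/5)cos x - (4/5)sin x - (74/25)cos 2x + (107/25)sin 2x

the image equals g(x) = -1/2 + (18/5)cos x - (4/5)sin x - (74/25)cos 2x + (107/25)sin 2x


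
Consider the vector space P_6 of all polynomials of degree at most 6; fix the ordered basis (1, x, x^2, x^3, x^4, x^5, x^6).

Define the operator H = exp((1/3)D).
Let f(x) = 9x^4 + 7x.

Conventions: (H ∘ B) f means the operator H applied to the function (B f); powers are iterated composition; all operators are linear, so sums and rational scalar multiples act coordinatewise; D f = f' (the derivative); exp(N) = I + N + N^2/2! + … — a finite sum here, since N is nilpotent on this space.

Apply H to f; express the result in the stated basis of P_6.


order-1 term: 12x^3 + 7/3
order-2 term: 6x^2
order-3 term: (4/3)x
order-4 term: 1/9
the series for exp((1/3)D) f terminates at order 4
exp((1/3)D) f = 9x^4 + 12x^3 + 6x^2 + (25/3)x + 22/9

the result is g(x) = 9x^4 + 12x^3 + 6x^2 + (25/3)x + 22/9


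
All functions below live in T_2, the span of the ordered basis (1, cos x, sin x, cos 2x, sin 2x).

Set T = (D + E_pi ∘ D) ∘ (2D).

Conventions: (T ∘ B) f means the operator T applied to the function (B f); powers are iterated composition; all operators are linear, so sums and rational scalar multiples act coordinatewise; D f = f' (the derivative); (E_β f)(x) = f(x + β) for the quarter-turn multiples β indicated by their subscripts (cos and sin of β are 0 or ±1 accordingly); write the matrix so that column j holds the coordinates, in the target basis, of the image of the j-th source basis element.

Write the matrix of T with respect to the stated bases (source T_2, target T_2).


the matrix is [[0, 0, 0, 0, 0]; [0, 0, 0, 0, 0]; [0, 0, 0, 0, 0]; [0, 0, 0, -16, 0]; [0, 0, 0, 0, -16]] (rows listed top to bottom)

image of 1: 0
image of cos x: 0
image of sin x: 0
image of cos 2x: -16cos 2x
image of sin 2x: -16sin 2x
each image's coordinates form column j of the matrix


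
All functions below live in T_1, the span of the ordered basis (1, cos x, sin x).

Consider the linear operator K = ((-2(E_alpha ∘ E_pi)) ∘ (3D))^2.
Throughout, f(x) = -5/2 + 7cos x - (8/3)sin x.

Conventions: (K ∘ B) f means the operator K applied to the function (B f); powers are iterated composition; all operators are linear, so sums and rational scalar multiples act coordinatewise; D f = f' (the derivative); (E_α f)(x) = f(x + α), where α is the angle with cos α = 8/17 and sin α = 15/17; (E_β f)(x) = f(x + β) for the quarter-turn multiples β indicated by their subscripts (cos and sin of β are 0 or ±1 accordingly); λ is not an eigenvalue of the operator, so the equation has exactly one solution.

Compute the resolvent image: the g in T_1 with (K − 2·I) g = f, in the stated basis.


write g with unknown coordinates in the stated basis and equate coefficients in (K − 2·I) g = f
solving from the highest basis element down gives g = 5/4 + (6743/176258)cos x - (55796/264387)sin x
check: K g = (623646/88129)cos x - (272208/88129)sin x
so K g − 2·g = -5/2 + 7cos x - (8/3)sin x = f ✓

the result is g(x) = 5/4 + (6743/176258)cos x - (55796/264387)sin x


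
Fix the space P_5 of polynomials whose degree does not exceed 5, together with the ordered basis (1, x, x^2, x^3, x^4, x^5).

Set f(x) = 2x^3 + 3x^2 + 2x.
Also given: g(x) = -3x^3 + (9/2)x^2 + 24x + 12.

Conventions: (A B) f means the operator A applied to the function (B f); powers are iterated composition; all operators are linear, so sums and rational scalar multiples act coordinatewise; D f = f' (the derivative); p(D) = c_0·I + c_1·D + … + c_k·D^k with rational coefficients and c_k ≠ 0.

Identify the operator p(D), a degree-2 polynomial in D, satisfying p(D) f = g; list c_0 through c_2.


c_0 = -3/2, c_1 = 3/2, c_2 = 3/2

D^0 f = 2x^3 + 3x^2 + 2x
D^1 f = 6x^2 + 6x + 2
D^2 f = 12x + 6
matching coefficients of g against c_0 f + c_1 Df + … from the top degree down determines the c_i
solution: c_0 = -3/2, c_1 = 3/2, c_2 = 3/2


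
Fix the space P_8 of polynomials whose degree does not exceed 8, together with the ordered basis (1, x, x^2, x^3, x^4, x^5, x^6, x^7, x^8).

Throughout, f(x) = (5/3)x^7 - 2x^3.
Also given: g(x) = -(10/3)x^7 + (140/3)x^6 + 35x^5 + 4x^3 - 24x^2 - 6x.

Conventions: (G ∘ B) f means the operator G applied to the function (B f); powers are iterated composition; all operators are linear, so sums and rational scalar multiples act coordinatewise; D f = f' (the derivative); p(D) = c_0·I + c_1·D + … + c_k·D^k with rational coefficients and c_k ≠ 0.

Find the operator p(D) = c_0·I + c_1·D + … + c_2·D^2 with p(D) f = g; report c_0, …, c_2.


c_0 = -2, c_1 = 4, c_2 = 1/2

D^0 f = (5/3)x^7 - 2x^3
D^1 f = (35/3)x^6 - 6x^2
D^2 f = 70x^5 - 12x
matching coefficients of g against c_0 f + c_1 Df + … from the top degree down determines the c_i
solution: c_0 = -2, c_1 = 4, c_2 = 1/2


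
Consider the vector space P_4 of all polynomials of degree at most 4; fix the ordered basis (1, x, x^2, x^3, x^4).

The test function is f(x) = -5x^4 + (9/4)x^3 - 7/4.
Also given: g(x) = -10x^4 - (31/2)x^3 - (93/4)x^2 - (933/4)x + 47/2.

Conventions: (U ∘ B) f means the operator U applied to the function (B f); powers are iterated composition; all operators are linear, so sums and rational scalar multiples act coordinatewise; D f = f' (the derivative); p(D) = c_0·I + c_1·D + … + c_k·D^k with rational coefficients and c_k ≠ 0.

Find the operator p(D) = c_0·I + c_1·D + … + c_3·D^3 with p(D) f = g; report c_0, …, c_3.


c_0 = 2, c_1 = 1, c_2 = 1/2, c_3 = 2

D^0 f = -5x^4 + (9/4)x^3 - 7/4
D^1 f = -20x^3 + (27/4)x^2
D^2 f = -60x^2 + (27/2)x
D^3 f = -120x + 27/2
matching coefficients of g against c_0 f + c_1 Df + … from the top degree down determines the c_i
solution: c_0 = 2, c_1 = 1, c_2 = 1/2, c_3 = 2


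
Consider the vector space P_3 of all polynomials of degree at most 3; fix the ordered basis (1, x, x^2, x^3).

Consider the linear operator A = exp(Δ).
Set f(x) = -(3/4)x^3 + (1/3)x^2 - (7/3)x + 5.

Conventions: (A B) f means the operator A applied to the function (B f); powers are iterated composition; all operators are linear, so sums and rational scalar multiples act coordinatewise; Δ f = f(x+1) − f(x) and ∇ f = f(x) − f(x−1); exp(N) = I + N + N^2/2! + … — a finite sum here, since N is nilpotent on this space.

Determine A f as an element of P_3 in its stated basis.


g(x) = -(3/4)x^3 - (23/12)x^2 - (37/6)x - 5/12

order-1 term: -(9/4)x^2 - (19/12)x - 11/4
order-2 term: -(9/4)x - 23/12
order-3 term: -3/4
the series for exp(Δ) f terminates at order 3
exp(Δ) f = -(3/4)x^3 - (23/12)x^2 - (37/6)x - 5/12


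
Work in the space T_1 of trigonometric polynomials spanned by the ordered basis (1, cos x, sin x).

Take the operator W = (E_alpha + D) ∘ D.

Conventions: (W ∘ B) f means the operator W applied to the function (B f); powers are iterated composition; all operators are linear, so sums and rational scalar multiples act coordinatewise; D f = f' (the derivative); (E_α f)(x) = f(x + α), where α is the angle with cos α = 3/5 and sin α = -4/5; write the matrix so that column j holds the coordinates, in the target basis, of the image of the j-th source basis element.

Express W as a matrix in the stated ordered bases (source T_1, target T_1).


image of 1: 0
image of cos x: -(1/5)cos x - (3/5)sin x
image of sin x: (3/5)cos x - (1/5)sin x
each image's coordinates form column j of the matrix

the matrix is [[0, 0, 0]; [0, -1/5, 3/5]; [0, -3/5, -1/5]] (rows listed top to bottom)


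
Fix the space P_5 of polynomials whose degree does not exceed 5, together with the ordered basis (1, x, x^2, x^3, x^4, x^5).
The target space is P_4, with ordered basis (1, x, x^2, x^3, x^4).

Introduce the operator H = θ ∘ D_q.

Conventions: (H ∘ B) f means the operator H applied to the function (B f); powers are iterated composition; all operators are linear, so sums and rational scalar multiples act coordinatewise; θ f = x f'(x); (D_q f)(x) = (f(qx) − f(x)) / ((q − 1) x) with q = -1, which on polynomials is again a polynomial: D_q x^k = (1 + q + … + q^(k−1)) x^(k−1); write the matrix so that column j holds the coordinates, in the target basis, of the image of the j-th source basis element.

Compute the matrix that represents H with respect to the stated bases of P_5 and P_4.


image of 1: 0
image of x: 0
image of x^2: 0
image of x^3: 2x^2
image of x^4: 0
image of x^5: 4x^4
each image's coordinates form column j of the matrix

the matrix is [[0, 0, 0, 0, 0, 0]; [0, 0, 0, 0, 0, 0]; [0, 0, 0, 2, 0, 0]; [0, 0, 0, 0, 0, 0]; [0, 0, 0, 0, 0, 4]] (rows listed top to bottom)
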